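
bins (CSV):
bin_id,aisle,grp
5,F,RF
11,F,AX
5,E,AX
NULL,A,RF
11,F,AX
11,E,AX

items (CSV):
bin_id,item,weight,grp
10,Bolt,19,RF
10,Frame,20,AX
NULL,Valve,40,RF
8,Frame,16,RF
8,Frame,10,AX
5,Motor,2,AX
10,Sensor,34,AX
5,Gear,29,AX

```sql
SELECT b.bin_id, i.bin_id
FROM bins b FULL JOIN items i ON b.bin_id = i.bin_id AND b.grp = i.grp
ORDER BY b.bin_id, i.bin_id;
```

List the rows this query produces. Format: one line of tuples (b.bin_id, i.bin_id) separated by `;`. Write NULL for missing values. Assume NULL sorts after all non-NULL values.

(5, 5); (5, 5); (5, NULL); (11, NULL); (11, NULL); (11, NULL); (NULL, 8); (NULL, 8); (NULL, 10); (NULL, 10); (NULL, 10); (NULL, NULL); (NULL, NULL)

FULL OUTER JOIN keeps every row from both sides; unmatched rows get NULL for the other side's columns.
Matching on b.bin_id = i.bin_id AND b.grp = i.grp. A NULL in a compared column never satisfies the condition.
Matched pairs: 2; unmatched b rows kept: 5; unmatched i rows kept: 6.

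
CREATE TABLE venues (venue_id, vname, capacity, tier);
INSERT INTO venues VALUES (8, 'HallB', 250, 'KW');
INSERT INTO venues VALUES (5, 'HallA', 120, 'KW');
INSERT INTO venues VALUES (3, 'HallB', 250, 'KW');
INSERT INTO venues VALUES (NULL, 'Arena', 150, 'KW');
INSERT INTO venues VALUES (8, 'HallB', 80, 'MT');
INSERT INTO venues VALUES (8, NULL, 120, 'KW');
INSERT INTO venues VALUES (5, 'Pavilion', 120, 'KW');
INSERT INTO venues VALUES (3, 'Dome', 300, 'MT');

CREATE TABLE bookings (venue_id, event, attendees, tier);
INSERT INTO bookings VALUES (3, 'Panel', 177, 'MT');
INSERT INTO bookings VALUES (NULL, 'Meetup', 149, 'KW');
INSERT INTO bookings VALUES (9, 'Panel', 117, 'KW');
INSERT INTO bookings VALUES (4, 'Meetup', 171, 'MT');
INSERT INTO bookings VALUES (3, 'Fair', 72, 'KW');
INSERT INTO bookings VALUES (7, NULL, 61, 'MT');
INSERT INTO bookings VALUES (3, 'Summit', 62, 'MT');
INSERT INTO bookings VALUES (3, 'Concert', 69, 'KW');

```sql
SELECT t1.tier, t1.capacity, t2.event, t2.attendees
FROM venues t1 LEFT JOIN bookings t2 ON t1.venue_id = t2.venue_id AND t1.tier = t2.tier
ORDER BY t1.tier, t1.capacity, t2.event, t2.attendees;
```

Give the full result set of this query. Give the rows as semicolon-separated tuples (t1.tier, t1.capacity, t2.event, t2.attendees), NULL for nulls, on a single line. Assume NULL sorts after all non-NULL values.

(KW, 120, NULL, NULL); (KW, 120, NULL, NULL); (KW, 120, NULL, NULL); (KW, 150, NULL, NULL); (KW, 250, Concert, 69); (KW, 250, Fair, 72); (KW, 250, NULL, NULL); (MT, 80, NULL, NULL); (MT, 300, Panel, 177); (MT, 300, Summit, 62)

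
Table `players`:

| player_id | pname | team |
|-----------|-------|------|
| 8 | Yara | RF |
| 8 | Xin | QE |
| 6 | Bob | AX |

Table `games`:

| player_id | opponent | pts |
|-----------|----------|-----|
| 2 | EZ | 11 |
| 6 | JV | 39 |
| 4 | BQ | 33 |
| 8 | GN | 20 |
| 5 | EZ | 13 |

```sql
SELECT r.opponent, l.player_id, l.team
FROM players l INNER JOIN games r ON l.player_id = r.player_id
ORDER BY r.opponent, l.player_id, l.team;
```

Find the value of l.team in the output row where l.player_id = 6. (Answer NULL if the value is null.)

AX

INNER JOIN keeps only pairs where the ON condition holds.
Matching on l.player_id = r.player_id.
Matched pairs: 3.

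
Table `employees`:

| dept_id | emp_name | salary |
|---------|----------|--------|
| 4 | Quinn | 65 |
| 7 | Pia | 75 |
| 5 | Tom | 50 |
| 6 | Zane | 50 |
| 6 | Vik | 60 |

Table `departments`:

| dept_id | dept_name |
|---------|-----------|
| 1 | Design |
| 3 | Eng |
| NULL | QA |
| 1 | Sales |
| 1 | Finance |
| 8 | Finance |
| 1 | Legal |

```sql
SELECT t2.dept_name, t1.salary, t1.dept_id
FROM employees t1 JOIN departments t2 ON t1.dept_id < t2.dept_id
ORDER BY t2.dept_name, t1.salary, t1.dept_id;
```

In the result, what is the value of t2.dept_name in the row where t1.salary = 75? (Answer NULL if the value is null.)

INNER JOIN keeps only pairs where the ON condition holds.
Matching on t1.dept_id < t2.dept_id. A NULL in a compared column never satisfies the condition.
- t1[0] dept_id=4 → 1 match(es) in t2 → 1 row(s).
- t1[1] dept_id=7 → 1 match(es) in t2 → 1 row(s).
- t1[2] dept_id=5 → 1 match(es) in t2 → 1 row(s).
- t1[3] dept_id=6 → 1 match(es) in t2 → 1 row(s).
- t1[4] dept_id=6 → 1 match(es) in t2 → 1 row(s).

Finance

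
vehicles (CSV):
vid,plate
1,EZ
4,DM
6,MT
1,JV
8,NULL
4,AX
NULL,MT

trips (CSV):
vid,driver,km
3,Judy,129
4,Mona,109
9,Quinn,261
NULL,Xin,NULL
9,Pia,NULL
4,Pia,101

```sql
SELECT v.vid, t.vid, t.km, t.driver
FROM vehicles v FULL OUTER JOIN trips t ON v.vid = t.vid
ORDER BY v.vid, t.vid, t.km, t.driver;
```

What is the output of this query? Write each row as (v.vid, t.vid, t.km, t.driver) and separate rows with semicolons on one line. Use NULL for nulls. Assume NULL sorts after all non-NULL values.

(1, NULL, NULL, NULL); (1, NULL, NULL, NULL); (4, 4, 101, Pia); (4, 4, 101, Pia); (4, 4, 109, Mona); (4, 4, 109, Mona); (6, NULL, NULL, NULL); (8, NULL, NULL, NULL); (NULL, 3, 129, Judy); (NULL, 9, 261, Quinn); (NULL, 9, NULL, Pia); (NULL, NULL, NULL, Xin); (NULL, NULL, NULL, NULL)

FULL OUTER JOIN keeps every row from both sides; unmatched rows get NULL for the other side's columns.
Matching on v.vid = t.vid. A NULL in a compared column never satisfies the condition.
- vid=1: no t row matches, row kept with t columns NULL.
- vid=4: 2 matching t row(s), so 2 row(s) emitted.
- vid=6: no t row matches, row kept with t columns NULL.
- vid=1: no t row matches, row kept with t columns NULL.
- vid=8: no t row matches, row kept with t columns NULL.
- vid=4: 2 matching t row(s), so 2 row(s) emitted.
- vid=NULL: no t row matches, row kept with t columns NULL.
- 4 row(s) from t found no v partner → padded with NULL.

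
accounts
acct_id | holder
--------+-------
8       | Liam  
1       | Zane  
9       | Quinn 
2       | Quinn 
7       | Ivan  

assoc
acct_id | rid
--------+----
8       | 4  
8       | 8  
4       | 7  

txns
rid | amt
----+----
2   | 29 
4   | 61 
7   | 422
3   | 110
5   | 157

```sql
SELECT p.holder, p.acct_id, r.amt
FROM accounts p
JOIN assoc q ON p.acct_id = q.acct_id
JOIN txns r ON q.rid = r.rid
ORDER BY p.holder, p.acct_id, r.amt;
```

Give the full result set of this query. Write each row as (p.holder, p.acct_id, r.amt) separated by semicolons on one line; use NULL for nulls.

(Liam, 8, 61)

Evaluate left to right. First `accounts p INNER JOIN assoc q` on acct_id: 2 row(s).
Then INNER JOIN `txns r` on rid: keep only rows whose q.rid appears in r.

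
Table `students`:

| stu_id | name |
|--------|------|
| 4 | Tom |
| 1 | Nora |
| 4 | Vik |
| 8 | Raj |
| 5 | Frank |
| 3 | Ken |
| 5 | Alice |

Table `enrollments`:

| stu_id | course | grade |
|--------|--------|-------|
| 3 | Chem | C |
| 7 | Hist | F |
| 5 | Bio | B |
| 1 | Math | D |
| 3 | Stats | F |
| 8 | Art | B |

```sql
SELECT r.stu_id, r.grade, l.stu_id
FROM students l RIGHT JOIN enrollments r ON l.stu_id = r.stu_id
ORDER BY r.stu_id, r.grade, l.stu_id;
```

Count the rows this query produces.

RIGHT JOIN keeps every row from `enrollments`; unmatched rows get NULL for `students`'s columns.
Matching on l.stu_id = r.stu_id.
- stu_id=4: no matching r row.
- stu_id=1: 1 matching r row(s), so 1 row(s) emitted.
- stu_id=4: no matching r row.
- stu_id=8: 1 matching r row(s), so 1 row(s) emitted.
- stu_id=5: 1 matching r row(s), so 1 row(s) emitted.
- stu_id=3: 2 matching r row(s), so 2 row(s) emitted.
- stu_id=5: 1 matching r row(s), so 1 row(s) emitted.
- 1 row(s) from r found no l partner → padded with NULL.
Total: 6 matched + 1 padded = 7 rows.

7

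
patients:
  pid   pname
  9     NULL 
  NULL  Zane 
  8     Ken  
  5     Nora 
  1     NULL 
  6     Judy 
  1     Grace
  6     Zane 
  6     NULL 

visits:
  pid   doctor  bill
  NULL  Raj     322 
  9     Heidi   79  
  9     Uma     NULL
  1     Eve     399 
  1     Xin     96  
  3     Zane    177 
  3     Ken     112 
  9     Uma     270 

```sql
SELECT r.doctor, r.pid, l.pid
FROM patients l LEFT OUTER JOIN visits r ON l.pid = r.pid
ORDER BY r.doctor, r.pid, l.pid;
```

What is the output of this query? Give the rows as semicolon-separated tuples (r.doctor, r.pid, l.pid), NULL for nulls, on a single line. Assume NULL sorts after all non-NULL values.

LEFT JOIN keeps every row from `patients`; unmatched rows get NULL for `visits`'s columns.
Matching on l.pid = r.pid. A NULL in a compared column never satisfies the condition.
- l[0] pid=9 → 3 match(es) in r → 3 row(s).
- l[1] pid=NULL → no match; kept with NULLs on the r side.
- l[2] pid=8 → no match; kept with NULLs on the r side.
- l[3] pid=5 → no match; kept with NULLs on the r side.
- l[4] pid=1 → 2 match(es) in r → 2 row(s).
- l[5] pid=6 → no match; kept with NULLs on the r side.
- l[6] pid=1 → 2 match(es) in r → 2 row(s).
- l[7] pid=6 → no match; kept with NULLs on the r side.
- l[8] pid=6 → no match; kept with NULLs on the r side.

(Eve, 1, 1); (Eve, 1, 1); (Heidi, 9, 9); (Uma, 9, 9); (Uma, 9, 9); (Xin, 1, 1); (Xin, 1, 1); (NULL, NULL, 5); (NULL, NULL, 6); (NULL, NULL, 6); (NULL, NULL, 6); (NULL, NULL, 8); (NULL, NULL, NULL)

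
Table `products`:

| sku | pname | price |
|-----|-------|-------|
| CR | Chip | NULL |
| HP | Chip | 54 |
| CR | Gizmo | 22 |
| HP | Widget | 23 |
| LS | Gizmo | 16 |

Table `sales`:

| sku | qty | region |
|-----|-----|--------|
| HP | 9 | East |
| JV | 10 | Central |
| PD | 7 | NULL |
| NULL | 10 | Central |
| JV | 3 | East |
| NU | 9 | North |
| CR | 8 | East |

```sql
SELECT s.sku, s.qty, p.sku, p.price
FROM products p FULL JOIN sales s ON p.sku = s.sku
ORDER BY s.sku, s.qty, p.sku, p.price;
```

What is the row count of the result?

10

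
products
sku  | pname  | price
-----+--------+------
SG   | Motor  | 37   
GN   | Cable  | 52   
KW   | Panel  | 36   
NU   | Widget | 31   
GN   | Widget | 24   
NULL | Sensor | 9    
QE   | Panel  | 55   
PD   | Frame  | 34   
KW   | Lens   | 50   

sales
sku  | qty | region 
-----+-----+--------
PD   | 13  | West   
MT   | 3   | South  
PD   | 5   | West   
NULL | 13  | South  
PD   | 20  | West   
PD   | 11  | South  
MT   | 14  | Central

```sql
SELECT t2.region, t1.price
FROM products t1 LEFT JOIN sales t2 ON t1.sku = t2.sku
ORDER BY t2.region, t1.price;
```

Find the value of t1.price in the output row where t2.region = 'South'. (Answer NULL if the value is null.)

LEFT JOIN keeps every row from `products`; unmatched rows get NULL for `sales`'s columns.
Matching on t1.sku = t2.sku. A NULL in a compared column never satisfies the condition.
- t1 (sku=SG) has no partner → padded with NULL.
- t1 (sku=GN) has no partner → padded with NULL.
- t1 (sku=KW) has no partner → padded with NULL.
- t1 (sku=NU) has no partner → padded with NULL.
- t1 (sku=GN) has no partner → padded with NULL.
- t1 (sku=NULL) has no partner → padded with NULL.
- t1 (sku=QE) has no partner → padded with NULL.
- t1 (sku=PD) pairs with 4 row(s) of t2.
- t1 (sku=KW) has no partner → padded with NULL.

34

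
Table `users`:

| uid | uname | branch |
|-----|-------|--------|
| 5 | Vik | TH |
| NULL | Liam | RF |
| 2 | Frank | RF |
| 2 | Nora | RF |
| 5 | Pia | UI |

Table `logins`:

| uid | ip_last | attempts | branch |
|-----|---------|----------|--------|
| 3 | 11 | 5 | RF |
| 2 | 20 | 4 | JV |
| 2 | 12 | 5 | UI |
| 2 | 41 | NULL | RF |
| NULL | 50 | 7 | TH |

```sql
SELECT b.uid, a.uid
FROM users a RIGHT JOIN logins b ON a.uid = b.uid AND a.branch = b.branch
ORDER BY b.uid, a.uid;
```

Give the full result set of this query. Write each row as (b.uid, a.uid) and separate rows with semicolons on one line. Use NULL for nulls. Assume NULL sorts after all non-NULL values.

RIGHT JOIN keeps every row from `logins`; unmatched rows get NULL for `users`'s columns.
Matching on a.uid = b.uid AND a.branch = b.branch. A NULL in a compared column never satisfies the condition.
Matched pairs: 2; unmatched b rows kept: 4.

(2, 2); (2, 2); (2, NULL); (2, NULL); (3, NULL); (NULL, NULL)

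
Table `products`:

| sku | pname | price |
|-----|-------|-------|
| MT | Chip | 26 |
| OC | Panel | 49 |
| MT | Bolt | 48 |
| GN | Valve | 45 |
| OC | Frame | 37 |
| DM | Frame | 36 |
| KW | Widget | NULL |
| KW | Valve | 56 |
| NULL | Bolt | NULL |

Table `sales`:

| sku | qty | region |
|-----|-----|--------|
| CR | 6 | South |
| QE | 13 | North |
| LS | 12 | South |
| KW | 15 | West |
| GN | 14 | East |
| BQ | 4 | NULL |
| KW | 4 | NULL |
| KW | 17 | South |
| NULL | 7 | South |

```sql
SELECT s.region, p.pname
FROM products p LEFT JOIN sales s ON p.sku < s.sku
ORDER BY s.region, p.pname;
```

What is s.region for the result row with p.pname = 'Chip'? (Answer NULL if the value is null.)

North

LEFT JOIN keeps every row from `products`; unmatched rows get NULL for `sales`'s columns.
Matching on p.sku < s.sku. A NULL in a compared column never satisfies the condition.
Matched pairs: 19; unmatched p rows kept: 1.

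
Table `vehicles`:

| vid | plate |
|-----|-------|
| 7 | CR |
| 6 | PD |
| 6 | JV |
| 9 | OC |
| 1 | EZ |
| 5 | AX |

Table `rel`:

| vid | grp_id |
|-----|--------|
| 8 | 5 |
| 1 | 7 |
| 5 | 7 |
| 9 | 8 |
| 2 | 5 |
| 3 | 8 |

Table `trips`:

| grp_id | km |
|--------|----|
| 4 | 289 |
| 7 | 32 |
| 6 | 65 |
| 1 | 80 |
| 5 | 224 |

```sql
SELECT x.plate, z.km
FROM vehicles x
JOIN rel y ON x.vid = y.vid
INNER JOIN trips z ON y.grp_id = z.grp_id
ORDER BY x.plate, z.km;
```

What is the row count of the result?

Joins associate left-to-right: vehicles INNER JOIN rel on vid gives 3 intermediate row(s).
Then INNER JOIN `trips z` on grp_id: keep only rows whose y.grp_id appears in z.
Result: 2 row(s).

2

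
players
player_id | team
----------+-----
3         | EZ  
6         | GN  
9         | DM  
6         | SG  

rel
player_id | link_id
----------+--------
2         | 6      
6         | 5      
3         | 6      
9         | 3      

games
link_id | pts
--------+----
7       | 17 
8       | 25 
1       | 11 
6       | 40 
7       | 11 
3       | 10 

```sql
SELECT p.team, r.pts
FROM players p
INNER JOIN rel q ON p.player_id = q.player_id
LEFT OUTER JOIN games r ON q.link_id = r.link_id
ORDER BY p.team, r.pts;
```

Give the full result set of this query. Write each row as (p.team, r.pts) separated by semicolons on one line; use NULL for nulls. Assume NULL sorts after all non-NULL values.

(DM, 10); (EZ, 40); (GN, NULL); (SG, NULL)

Step 1 — p INNER JOIN q on player_id → 4 row(s).
Then LEFT JOIN `games r` on link_id: each of those 4 rows is kept; rows whose q.link_id has no match in r get NULL for r's columns.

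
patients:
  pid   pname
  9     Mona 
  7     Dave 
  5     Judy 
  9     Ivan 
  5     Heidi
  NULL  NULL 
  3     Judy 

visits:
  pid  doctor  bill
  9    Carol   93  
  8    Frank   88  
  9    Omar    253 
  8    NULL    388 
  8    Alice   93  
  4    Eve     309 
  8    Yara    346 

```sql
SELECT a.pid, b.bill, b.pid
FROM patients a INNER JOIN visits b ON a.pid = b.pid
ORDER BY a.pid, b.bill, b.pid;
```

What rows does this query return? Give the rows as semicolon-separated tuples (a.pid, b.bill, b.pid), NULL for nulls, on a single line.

(9, 93, 9); (9, 93, 9); (9, 253, 9); (9, 253, 9)

INNER JOIN keeps only pairs where the ON condition holds.
Matching on a.pid = b.pid. A NULL in a compared column never satisfies the condition.
- pid=9: 2 matching b row(s), so 2 row(s) emitted.
- pid=7: no matching b row, dropped.
- pid=5: no matching b row, dropped.
- pid=9: 2 matching b row(s), so 2 row(s) emitted.
- pid=5: no matching b row, dropped.
- pid=NULL: no matching b row, dropped.
- pid=3: no matching b row, dropped.
After projecting and ordering:
a.pid | b.bill | b.pid
9 | 93 | 9
9 | 93 | 9
9 | 253 | 9
9 | 253 | 9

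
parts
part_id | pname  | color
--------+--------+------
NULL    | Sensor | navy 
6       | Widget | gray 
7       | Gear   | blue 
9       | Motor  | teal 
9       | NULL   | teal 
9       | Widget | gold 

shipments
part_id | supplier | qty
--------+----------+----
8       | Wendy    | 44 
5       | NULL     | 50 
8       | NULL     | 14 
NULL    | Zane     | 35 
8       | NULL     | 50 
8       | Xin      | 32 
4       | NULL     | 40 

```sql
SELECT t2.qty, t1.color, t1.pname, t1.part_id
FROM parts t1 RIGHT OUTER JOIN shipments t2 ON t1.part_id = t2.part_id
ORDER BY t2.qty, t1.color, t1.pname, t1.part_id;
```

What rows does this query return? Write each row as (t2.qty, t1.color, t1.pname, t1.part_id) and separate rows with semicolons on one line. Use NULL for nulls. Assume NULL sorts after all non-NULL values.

(14, NULL, NULL, NULL); (32, NULL, NULL, NULL); (35, NULL, NULL, NULL); (40, NULL, NULL, NULL); (44, NULL, NULL, NULL); (50, NULL, NULL, NULL); (50, NULL, NULL, NULL)

RIGHT JOIN keeps every row from `shipments`; unmatched rows get NULL for `parts`'s columns.
Matching on t1.part_id = t2.part_id. A NULL in a compared column never satisfies the condition.
Matched pairs: 0; unmatched t2 rows kept: 7.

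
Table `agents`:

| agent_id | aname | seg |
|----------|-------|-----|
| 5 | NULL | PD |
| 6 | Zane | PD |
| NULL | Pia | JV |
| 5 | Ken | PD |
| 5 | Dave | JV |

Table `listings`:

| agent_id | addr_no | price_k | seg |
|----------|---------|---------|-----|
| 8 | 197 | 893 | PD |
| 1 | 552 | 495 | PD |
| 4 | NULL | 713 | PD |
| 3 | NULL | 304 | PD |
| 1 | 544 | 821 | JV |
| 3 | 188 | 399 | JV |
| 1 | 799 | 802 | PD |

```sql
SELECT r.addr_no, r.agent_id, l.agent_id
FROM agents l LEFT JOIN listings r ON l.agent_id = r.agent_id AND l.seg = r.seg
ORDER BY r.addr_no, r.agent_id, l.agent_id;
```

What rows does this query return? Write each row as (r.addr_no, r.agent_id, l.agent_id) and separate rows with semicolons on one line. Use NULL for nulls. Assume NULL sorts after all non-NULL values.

LEFT JOIN keeps every row from `agents`; unmatched rows get NULL for `listings`'s columns.
Matching on l.agent_id = r.agent_id AND l.seg = r.seg. A NULL in a compared column never satisfies the condition.
Matched pairs: 0; unmatched l rows kept: 5.

(NULL, NULL, 5); (NULL, NULL, 5); (NULL, NULL, 5); (NULL, NULL, 6); (NULL, NULL, NULL)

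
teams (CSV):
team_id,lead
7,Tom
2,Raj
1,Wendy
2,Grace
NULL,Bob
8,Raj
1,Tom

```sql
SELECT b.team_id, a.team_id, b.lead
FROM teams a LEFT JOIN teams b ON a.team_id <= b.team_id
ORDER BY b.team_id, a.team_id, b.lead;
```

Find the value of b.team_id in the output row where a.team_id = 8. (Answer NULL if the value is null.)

LEFT JOIN keeps every row from `teams a`; unmatched rows get NULL for `teams b`'s columns.
Matching on a.team_id <= b.team_id. A NULL in a compared column never satisfies the condition.
Matched pairs: 23; unmatched a rows kept: 1.

8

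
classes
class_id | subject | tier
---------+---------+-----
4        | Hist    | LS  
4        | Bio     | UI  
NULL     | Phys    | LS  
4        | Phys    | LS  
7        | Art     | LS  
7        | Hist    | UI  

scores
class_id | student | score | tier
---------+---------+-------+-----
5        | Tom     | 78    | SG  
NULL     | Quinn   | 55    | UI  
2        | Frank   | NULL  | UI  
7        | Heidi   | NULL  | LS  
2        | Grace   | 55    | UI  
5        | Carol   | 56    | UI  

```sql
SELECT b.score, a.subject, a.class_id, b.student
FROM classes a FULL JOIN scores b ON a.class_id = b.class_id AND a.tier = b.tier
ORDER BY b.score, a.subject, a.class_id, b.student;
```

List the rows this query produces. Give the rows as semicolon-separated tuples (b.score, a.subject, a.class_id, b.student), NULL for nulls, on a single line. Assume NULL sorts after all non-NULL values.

FULL OUTER JOIN keeps every row from both sides; unmatched rows get NULL for the other side's columns.
Matching on a.class_id = b.class_id AND a.tier = b.tier. A NULL in a compared column never satisfies the condition.
- a[0] class_id=4, tier=LS → no match; kept with NULLs on the b side.
- a[1] class_id=4, tier=UI → no match; kept with NULLs on the b side.
- a[2] class_id=NULL, tier=LS → no match; kept with NULLs on the b side.
- a[3] class_id=4, tier=LS → no match; kept with NULLs on the b side.
- a[4] class_id=7, tier=LS → 1 match(es) in b → 1 row(s).
- a[5] class_id=7, tier=UI → no match; kept with NULLs on the b side.
- 5 row(s) from b found no a partner → padded with NULL.

(55, NULL, NULL, Grace); (55, NULL, NULL, Quinn); (56, NULL, NULL, Carol); (78, NULL, NULL, Tom); (NULL, Art, 7, Heidi); (NULL, Bio, 4, NULL); (NULL, Hist, 4, NULL); (NULL, Hist, 7, NULL); (NULL, Phys, 4, NULL); (NULL, Phys, NULL, NULL); (NULL, NULL, NULL, Frank)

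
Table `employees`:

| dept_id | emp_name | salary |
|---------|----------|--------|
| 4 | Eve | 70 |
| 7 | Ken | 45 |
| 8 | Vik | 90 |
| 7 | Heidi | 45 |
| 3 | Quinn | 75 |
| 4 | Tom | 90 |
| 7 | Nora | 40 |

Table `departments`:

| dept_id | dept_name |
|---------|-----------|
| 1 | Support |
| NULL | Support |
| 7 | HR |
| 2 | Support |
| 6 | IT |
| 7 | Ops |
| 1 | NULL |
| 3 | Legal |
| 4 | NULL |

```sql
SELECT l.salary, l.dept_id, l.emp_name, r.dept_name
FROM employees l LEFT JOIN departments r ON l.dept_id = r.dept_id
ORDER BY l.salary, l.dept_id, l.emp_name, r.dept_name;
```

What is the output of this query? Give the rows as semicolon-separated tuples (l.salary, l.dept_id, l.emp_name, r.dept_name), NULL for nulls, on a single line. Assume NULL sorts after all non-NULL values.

(40, 7, Nora, HR); (40, 7, Nora, Ops); (45, 7, Heidi, HR); (45, 7, Heidi, Ops); (45, 7, Ken, HR); (45, 7, Ken, Ops); (70, 4, Eve, NULL); (75, 3, Quinn, Legal); (90, 4, Tom, NULL); (90, 8, Vik, NULL)

LEFT JOIN keeps every row from `employees`; unmatched rows get NULL for `departments`'s columns.
Matching on l.dept_id = r.dept_id. A NULL in a compared column never satisfies the condition.
- l[0] dept_id=4 → 1 match(es) in r → 1 row(s).
- l[1] dept_id=7 → 2 match(es) in r → 2 row(s).
- l[2] dept_id=8 → no match; kept with NULLs on the r side.
- l[3] dept_id=7 → 2 match(es) in r → 2 row(s).
- l[4] dept_id=3 → 1 match(es) in r → 1 row(s).
- l[5] dept_id=4 → 1 match(es) in r → 1 row(s).
- l[6] dept_id=7 → 2 match(es) in r → 2 row(s).
After projecting and ordering:
l.salary | l.dept_id | l.emp_name | r.dept_name
40 | 7 | Nora | HR
40 | 7 | Nora | Ops
45 | 7 | Heidi | HR
45 | 7 | Heidi | Ops
45 | 7 | Ken | HR
45 | 7 | Ken | Ops
70 | 4 | Eve | NULL
75 | 3 | Quinn | Legal
90 | 4 | Tom | NULL
90 | 8 | Vik | NULL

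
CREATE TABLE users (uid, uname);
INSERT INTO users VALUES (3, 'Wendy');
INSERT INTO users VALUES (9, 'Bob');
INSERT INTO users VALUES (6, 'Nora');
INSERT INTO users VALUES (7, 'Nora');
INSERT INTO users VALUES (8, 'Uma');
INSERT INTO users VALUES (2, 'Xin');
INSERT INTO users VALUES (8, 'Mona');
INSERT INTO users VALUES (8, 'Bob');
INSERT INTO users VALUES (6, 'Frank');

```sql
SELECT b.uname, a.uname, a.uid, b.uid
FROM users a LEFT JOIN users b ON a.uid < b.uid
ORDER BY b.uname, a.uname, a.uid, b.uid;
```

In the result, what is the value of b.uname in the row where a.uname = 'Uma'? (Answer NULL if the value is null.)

LEFT JOIN keeps every row from `users a`; unmatched rows get NULL for `users b`'s columns.
Matching on a.uid < b.uid.
Matched pairs: 32; unmatched a rows kept: 1.

Bob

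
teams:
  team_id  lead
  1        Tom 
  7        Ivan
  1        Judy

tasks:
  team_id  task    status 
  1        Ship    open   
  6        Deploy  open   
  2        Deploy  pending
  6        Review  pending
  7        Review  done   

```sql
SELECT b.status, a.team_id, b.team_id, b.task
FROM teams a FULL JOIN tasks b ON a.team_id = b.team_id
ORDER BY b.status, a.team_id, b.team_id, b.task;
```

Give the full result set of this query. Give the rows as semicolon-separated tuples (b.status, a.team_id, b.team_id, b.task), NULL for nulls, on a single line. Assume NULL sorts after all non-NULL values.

(done, 7, 7, Review); (open, 1, 1, Ship); (open, 1, 1, Ship); (open, NULL, 6, Deploy); (pending, NULL, 2, Deploy); (pending, NULL, 6, Review)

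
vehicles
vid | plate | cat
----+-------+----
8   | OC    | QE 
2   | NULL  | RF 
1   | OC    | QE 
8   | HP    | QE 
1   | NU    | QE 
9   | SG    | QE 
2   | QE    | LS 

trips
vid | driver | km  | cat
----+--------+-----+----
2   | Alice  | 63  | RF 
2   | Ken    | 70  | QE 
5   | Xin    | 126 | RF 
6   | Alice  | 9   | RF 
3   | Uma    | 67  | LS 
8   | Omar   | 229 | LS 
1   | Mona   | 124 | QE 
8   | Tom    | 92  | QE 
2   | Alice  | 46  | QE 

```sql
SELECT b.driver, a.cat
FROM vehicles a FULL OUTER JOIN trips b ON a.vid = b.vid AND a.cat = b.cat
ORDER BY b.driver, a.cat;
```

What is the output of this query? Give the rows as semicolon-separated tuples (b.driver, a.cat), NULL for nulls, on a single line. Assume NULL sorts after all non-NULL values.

(Alice, RF); (Alice, NULL); (Alice, NULL); (Ken, NULL); (Mona, QE); (Mona, QE); (Omar, NULL); (Tom, QE); (Tom, QE); (Uma, NULL); (Xin, NULL); (NULL, LS); (NULL, QE)

FULL OUTER JOIN keeps every row from both sides; unmatched rows get NULL for the other side's columns.
Matching on a.vid = b.vid AND a.cat = b.cat.
- a (vid=8, cat=QE) pairs with 1 row(s) of b.
- a (vid=2, cat=RF) pairs with 1 row(s) of b.
- a (vid=1, cat=QE) pairs with 1 row(s) of b.
- a (vid=8, cat=QE) pairs with 1 row(s) of b.
- a (vid=1, cat=QE) pairs with 1 row(s) of b.
- a (vid=9, cat=QE) has no partner → padded with NULL.
- a (vid=2, cat=LS) has no partner → padded with NULL.
- 6 b row(s) had no a match → kept, a columns NULL.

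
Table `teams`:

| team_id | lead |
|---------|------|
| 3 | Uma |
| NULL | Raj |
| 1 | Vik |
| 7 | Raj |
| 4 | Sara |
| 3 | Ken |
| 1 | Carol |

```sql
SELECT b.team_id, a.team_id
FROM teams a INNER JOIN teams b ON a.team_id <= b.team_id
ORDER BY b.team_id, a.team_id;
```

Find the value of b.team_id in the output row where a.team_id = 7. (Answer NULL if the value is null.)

7

INNER JOIN keeps only pairs where the ON condition holds.
Matching on a.team_id <= b.team_id. A NULL in a compared column never satisfies the condition.
Matched pairs: 23.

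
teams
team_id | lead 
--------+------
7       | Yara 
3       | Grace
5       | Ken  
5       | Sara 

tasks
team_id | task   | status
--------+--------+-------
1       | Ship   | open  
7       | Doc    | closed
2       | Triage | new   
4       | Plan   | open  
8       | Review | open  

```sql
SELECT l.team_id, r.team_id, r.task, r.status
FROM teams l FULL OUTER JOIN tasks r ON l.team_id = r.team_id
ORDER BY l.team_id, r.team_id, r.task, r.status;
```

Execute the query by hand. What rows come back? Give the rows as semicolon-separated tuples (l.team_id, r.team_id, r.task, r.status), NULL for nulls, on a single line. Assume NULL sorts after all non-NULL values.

(3, NULL, NULL, NULL); (5, NULL, NULL, NULL); (5, NULL, NULL, NULL); (7, 7, Doc, closed); (NULL, 1, Ship, open); (NULL, 2, Triage, new); (NULL, 4, Plan, open); (NULL, 8, Review, open)

FULL OUTER JOIN keeps every row from both sides; unmatched rows get NULL for the other side's columns.
Matching on l.team_id = r.team_id.
- l (team_id=7) pairs with 1 row(s) of r.
- l (team_id=3) has no partner → padded with NULL.
- l (team_id=5) has no partner → padded with NULL.
- l (team_id=5) has no partner → padded with NULL.
- plus 4 unmatched r row(s), each kept with NULL l columns.
After projecting and ordering:
l.team_id | r.team_id | r.task | r.status
3 | NULL | NULL | NULL
5 | NULL | NULL | NULL
5 | NULL | NULL | NULL
7 | 7 | Doc | closed
NULL | 1 | Ship | open
NULL | 2 | Triage | new
NULL | 4 | Plan | open
NULL | 8 | Review | open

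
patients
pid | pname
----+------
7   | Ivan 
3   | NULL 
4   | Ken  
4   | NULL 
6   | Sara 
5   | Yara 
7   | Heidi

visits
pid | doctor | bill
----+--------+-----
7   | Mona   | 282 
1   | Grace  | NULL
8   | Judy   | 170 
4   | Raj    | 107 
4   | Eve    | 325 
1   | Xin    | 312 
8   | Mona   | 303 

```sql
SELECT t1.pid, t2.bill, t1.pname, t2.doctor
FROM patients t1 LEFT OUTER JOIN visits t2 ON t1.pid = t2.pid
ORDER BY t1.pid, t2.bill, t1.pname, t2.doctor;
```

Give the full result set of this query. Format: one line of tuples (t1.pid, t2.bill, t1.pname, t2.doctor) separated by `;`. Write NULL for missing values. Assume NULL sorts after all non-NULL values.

LEFT JOIN keeps every row from `patients`; unmatched rows get NULL for `visits`'s columns.
Matching on t1.pid = t2.pid.
- t1[0] pid=7 → 1 match(es) in t2 → 1 row(s).
- t1[1] pid=3 → no match; kept with NULLs on the t2 side.
- t1[2] pid=4 → 2 match(es) in t2 → 2 row(s).
- t1[3] pid=4 → 2 match(es) in t2 → 2 row(s).
- t1[4] pid=6 → no match; kept with NULLs on the t2 side.
- t1[5] pid=5 → no match; kept with NULLs on the t2 side.
- t1[6] pid=7 → 1 match(es) in t2 → 1 row(s).
After projecting and ordering:
t1.pid | t2.bill | t1.pname | t2.doctor
3 | NULL | NULL | NULL
4 | 107 | Ken | Raj
4 | 107 | NULL | Raj
4 | 325 | Ken | Eve
4 | 325 | NULL | Eve
5 | NULL | Yara | NULL
6 | NULL | Sara | NULL
7 | 282 | Heidi | Mona
7 | 282 | Ivan | Mona

(3, NULL, NULL, NULL); (4, 107, Ken, Raj); (4, 107, NULL, Raj); (4, 325, Ken, Eve); (4, 325, NULL, Eve); (5, NULL, Yara, NULL); (6, NULL, Sara, NULL); (7, 282, Heidi, Mona); (7, 282, Ivan, Mona)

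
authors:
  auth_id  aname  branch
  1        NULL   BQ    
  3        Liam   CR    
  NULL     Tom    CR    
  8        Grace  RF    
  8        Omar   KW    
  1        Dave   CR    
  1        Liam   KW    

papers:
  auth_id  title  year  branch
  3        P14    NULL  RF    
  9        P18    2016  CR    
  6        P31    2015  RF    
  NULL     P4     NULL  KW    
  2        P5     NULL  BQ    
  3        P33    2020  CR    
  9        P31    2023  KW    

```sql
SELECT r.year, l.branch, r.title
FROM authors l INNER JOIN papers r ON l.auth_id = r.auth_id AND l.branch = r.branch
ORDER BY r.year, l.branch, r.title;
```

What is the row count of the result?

INNER JOIN keeps only pairs where the ON condition holds.
Matching on l.auth_id = r.auth_id AND l.branch = r.branch. A NULL in a compared column never satisfies the condition.
- auth_id=1, branch=BQ: no matching r row, dropped.
- auth_id=3, branch=CR: 1 matching r row(s), so 1 row(s) emitted.
- auth_id=NULL, branch=CR: no matching r row, dropped.
- auth_id=8, branch=RF: no matching r row, dropped.
- auth_id=8, branch=KW: no matching r row, dropped.
- auth_id=1, branch=CR: no matching r row, dropped.
- auth_id=1, branch=KW: no matching r row, dropped.
Total: 1 rows.

1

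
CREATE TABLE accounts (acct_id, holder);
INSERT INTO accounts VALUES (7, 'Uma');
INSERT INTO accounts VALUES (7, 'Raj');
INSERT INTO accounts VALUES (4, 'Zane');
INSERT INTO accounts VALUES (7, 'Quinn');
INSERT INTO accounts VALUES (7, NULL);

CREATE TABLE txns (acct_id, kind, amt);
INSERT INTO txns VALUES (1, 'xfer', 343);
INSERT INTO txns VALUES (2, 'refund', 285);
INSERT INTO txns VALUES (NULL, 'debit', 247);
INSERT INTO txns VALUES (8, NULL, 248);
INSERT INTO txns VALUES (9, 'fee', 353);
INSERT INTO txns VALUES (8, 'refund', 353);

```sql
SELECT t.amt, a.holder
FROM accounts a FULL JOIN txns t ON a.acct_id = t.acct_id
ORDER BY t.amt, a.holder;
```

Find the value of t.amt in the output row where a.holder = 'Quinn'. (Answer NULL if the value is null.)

FULL OUTER JOIN keeps every row from both sides; unmatched rows get NULL for the other side's columns.
Matching on a.acct_id = t.acct_id. A NULL in a compared column never satisfies the condition.
Matched pairs: 0; unmatched a rows kept: 5; unmatched t rows kept: 6.

NULL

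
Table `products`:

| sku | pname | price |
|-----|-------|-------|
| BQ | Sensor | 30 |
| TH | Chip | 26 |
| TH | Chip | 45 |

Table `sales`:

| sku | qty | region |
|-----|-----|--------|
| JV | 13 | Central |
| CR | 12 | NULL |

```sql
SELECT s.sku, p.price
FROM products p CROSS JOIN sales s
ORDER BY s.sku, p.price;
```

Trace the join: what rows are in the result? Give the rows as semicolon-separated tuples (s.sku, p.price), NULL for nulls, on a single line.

CROSS JOIN pairs every row of `products` with every row of `sales`: 3 × 2 = 6 rows.
After projecting and ordering:
s.sku | p.price
CR | 26
CR | 30
CR | 45
JV | 26
JV | 30
JV | 45

(CR, 26); (CR, 30); (CR, 45); (JV, 26); (JV, 30); (JV, 45)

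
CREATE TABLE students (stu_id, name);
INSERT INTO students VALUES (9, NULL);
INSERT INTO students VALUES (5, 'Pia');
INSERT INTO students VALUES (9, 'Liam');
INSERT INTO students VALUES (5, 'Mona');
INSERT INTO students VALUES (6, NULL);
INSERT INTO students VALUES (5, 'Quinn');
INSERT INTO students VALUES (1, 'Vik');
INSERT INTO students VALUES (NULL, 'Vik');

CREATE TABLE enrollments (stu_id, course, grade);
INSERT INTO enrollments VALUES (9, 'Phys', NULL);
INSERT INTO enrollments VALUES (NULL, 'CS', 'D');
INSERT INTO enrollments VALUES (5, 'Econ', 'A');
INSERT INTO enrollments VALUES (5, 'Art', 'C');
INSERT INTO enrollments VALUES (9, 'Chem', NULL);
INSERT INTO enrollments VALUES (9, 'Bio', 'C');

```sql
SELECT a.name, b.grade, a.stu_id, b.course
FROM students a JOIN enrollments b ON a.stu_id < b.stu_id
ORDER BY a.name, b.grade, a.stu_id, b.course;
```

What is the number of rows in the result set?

INNER JOIN keeps only pairs where the ON condition holds.
Matching on a.stu_id < b.stu_id. A NULL in a compared column never satisfies the condition.
Matched pairs: 17.
Total: 17 rows.

17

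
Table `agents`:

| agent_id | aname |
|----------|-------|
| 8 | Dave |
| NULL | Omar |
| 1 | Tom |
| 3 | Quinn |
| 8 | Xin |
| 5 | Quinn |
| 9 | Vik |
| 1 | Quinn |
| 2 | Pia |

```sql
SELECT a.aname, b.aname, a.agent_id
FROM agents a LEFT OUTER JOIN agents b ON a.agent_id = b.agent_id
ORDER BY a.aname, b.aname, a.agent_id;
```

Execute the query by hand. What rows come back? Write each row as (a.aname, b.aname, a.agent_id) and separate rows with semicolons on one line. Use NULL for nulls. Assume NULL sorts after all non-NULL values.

(Dave, Dave, 8); (Dave, Xin, 8); (Omar, NULL, NULL); (Pia, Pia, 2); (Quinn, Quinn, 1); (Quinn, Quinn, 3); (Quinn, Quinn, 5); (Quinn, Tom, 1); (Tom, Quinn, 1); (Tom, Tom, 1); (Vik, Vik, 9); (Xin, Dave, 8); (Xin, Xin, 8)

LEFT JOIN keeps every row from `agents a`; unmatched rows get NULL for `agents b`'s columns.
Matching on a.agent_id = b.agent_id. A NULL in a compared column never satisfies the condition.
- agent_id=8: 2 matching b row(s), so 2 row(s) emitted.
- agent_id=NULL: no b row matches, row kept with b columns NULL.
- agent_id=1: 2 matching b row(s), so 2 row(s) emitted.
- agent_id=3: 1 matching b row(s), so 1 row(s) emitted.
- agent_id=8: 2 matching b row(s), so 2 row(s) emitted.
- agent_id=5: 1 matching b row(s), so 1 row(s) emitted.
- agent_id=9: 1 matching b row(s), so 1 row(s) emitted.
- agent_id=1: 2 matching b row(s), so 2 row(s) emitted.
- agent_id=2: 1 matching b row(s), so 1 row(s) emitted.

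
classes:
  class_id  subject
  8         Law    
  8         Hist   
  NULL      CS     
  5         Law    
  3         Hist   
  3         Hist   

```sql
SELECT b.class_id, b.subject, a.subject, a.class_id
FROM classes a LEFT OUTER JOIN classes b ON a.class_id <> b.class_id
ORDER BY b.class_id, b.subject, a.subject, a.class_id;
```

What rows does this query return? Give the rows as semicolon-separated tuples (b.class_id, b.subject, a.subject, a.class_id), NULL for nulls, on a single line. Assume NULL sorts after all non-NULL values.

(3, Hist, Hist, 8); (3, Hist, Hist, 8); (3, Hist, Law, 5); (3, Hist, Law, 5); (3, Hist, Law, 8); (3, Hist, Law, 8); (5, Law, Hist, 3); (5, Law, Hist, 3); (5, Law, Hist, 8); (5, Law, Law, 8); (8, Hist, Hist, 3); (8, Hist, Hist, 3); (8, Hist, Law, 5); (8, Law, Hist, 3); (8, Law, Hist, 3); (8, Law, Law, 5); (NULL, NULL, CS, NULL)

LEFT JOIN keeps every row from `classes a`; unmatched rows get NULL for `classes b`'s columns.
Matching on a.class_id <> b.class_id. A NULL in a compared column never satisfies the condition.
Matched pairs: 16; unmatched a rows kept: 1.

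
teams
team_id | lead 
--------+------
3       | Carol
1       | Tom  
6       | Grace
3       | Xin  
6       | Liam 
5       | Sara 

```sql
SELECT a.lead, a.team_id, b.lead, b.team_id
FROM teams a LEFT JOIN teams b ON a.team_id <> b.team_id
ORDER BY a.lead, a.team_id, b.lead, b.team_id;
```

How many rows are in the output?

LEFT JOIN keeps every row from `teams a`; unmatched rows get NULL for `teams b`'s columns.
Matching on a.team_id <> b.team_id.
- a (team_id=3) pairs with 4 row(s) of b.
- a (team_id=1) pairs with 5 row(s) of b.
- a (team_id=6) pairs with 4 row(s) of b.
- a (team_id=3) pairs with 4 row(s) of b.
- a (team_id=6) pairs with 4 row(s) of b.
- a (team_id=5) pairs with 5 row(s) of b.
Total: 26 rows.

26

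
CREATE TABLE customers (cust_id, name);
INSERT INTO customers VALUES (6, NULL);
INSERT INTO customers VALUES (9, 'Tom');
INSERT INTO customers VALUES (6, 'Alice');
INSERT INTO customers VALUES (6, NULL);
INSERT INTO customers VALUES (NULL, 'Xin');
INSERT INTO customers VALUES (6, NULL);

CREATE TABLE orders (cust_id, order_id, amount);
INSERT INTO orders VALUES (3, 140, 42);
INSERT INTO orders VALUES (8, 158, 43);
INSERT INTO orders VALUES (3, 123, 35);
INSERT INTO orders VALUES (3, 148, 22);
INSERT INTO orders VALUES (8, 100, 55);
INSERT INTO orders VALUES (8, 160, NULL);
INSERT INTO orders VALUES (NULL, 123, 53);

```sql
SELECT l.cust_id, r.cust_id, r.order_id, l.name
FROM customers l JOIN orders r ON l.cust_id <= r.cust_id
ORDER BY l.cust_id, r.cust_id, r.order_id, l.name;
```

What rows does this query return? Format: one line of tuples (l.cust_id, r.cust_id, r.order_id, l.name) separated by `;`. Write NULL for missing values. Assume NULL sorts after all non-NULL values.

(6, 8, 100, Alice); (6, 8, 100, NULL); (6, 8, 100, NULL); (6, 8, 100, NULL); (6, 8, 158, Alice); (6, 8, 158, NULL); (6, 8, 158, NULL); (6, 8, 158, NULL); (6, 8, 160, Alice); (6, 8, 160, NULL); (6, 8, 160, NULL); (6, 8, 160, NULL)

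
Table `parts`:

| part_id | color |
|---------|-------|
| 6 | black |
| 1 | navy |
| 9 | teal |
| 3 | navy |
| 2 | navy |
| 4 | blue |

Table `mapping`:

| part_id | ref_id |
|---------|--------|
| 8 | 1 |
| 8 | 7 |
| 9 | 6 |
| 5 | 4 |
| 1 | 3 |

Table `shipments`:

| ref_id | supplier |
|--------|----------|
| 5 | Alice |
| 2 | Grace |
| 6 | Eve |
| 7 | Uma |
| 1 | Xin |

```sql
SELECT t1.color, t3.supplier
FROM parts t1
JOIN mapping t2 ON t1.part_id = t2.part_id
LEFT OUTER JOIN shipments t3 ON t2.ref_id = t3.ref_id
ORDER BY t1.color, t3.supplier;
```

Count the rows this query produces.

2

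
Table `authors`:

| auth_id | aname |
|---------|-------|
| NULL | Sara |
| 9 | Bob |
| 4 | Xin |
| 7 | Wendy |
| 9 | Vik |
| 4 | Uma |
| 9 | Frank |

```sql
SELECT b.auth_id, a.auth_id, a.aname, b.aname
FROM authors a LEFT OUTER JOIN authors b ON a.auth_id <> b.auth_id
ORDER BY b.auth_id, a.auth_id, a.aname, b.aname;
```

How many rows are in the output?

23

LEFT JOIN keeps every row from `authors a`; unmatched rows get NULL for `authors b`'s columns.
Matching on a.auth_id <> b.auth_id. A NULL in a compared column never satisfies the condition.
Matched pairs: 22; unmatched a rows kept: 1.
Total: 22 matched + 1 padded = 23 rows.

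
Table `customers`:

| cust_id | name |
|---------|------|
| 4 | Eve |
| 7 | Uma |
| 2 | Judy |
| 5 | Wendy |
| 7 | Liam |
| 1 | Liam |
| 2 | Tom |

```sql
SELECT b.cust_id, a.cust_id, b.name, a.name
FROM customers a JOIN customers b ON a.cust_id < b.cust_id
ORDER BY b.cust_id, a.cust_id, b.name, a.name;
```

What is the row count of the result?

19

INNER JOIN keeps only pairs where the ON condition holds.
Matching on a.cust_id < b.cust_id.
Matched pairs: 19.
Total: 19 rows.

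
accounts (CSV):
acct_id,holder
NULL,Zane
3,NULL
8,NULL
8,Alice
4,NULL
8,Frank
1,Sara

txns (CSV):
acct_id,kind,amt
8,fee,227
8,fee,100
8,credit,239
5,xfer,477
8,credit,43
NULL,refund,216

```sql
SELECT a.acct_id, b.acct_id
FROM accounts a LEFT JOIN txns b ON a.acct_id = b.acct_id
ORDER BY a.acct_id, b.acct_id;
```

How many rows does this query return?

16

LEFT JOIN keeps every row from `accounts`; unmatched rows get NULL for `txns`'s columns.
Matching on a.acct_id = b.acct_id. A NULL in a compared column never satisfies the condition.
- a (acct_id=NULL) has no partner → padded with NULL.
- a (acct_id=3) has no partner → padded with NULL.
- a (acct_id=8) pairs with 4 row(s) of b.
- a (acct_id=8) pairs with 4 row(s) of b.
- a (acct_id=4) has no partner → padded with NULL.
- a (acct_id=8) pairs with 4 row(s) of b.
- a (acct_id=1) has no partner → padded with NULL.
Total: 12 matched + 4 padded = 16 rows.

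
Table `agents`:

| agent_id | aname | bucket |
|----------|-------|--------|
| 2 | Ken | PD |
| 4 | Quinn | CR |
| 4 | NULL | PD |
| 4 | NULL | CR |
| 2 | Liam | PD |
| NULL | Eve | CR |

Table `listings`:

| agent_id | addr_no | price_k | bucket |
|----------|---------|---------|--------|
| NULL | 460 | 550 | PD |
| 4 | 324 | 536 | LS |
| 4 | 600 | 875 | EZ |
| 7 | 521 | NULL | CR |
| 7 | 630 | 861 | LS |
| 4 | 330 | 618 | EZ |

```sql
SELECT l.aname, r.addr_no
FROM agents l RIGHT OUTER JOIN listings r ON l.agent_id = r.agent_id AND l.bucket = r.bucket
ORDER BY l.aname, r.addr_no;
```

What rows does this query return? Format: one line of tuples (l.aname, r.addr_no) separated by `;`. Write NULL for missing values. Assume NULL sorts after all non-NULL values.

(NULL, 324); (NULL, 330); (NULL, 460); (NULL, 521); (NULL, 600); (NULL, 630)

RIGHT JOIN keeps every row from `listings`; unmatched rows get NULL for `agents`'s columns.
Matching on l.agent_id = r.agent_id AND l.bucket = r.bucket. A NULL in a compared column never satisfies the condition.
- l[0] agent_id=2, bucket=PD → no match.
- l[1] agent_id=4, bucket=CR → no match.
- l[2] agent_id=4, bucket=PD → no match.
- l[3] agent_id=4, bucket=CR → no match.
- l[4] agent_id=2, bucket=PD → no match.
- l[5] agent_id=NULL, bucket=CR → no match.
- 6 r row(s) had no l match → kept, l columns NULL.
After projecting and ordering:
l.aname | r.addr_no
NULL | 324
NULL | 330
NULL | 460
NULL | 521
NULL | 600
NULL | 630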